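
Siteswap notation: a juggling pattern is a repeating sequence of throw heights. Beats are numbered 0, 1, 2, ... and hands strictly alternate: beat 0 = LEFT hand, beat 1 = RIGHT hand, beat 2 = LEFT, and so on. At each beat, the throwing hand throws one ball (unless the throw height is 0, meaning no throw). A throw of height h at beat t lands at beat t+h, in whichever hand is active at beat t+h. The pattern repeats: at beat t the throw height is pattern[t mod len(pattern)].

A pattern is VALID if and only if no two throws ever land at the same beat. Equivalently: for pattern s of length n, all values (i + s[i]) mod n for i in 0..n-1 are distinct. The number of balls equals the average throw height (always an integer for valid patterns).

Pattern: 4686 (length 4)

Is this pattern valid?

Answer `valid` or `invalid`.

i=0: (i + s[i]) mod n = (0 + 4) mod 4 = 0
i=1: (i + s[i]) mod n = (1 + 6) mod 4 = 3
i=2: (i + s[i]) mod n = (2 + 8) mod 4 = 2
i=3: (i + s[i]) mod n = (3 + 6) mod 4 = 1
Residues: [0, 3, 2, 1], distinct: True

Answer: valid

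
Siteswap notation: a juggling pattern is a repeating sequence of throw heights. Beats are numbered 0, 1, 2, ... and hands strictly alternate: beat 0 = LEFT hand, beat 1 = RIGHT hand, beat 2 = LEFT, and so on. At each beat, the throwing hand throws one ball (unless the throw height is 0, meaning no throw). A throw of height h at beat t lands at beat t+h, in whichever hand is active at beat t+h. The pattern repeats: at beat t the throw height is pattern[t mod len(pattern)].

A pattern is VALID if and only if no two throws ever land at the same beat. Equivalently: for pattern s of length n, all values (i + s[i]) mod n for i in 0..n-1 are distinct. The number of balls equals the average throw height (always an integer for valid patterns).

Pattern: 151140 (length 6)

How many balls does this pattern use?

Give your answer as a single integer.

Answer: 2

Derivation:
Pattern = [1, 5, 1, 1, 4, 0], length n = 6
  position 0: throw height = 1, running sum = 1
  position 1: throw height = 5, running sum = 6
  position 2: throw height = 1, running sum = 7
  position 3: throw height = 1, running sum = 8
  position 4: throw height = 4, running sum = 12
  position 5: throw height = 0, running sum = 12
Total sum = 12; balls = sum / n = 12 / 6 = 2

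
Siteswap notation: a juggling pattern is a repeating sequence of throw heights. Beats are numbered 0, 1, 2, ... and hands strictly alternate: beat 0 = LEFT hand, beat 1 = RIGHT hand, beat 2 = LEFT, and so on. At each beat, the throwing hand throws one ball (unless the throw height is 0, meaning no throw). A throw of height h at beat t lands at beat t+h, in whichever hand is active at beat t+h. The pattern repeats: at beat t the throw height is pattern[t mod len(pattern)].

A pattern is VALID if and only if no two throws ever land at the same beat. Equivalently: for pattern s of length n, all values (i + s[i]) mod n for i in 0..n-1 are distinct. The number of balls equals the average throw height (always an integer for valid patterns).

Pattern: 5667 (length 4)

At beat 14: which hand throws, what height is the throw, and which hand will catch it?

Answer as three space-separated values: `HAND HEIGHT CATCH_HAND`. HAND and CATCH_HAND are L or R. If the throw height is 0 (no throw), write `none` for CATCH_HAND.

Beat 14: 14 mod 2 = 0, so hand = L
Throw height = pattern[14 mod 4] = pattern[2] = 6
Lands at beat 14+6=20, 20 mod 2 = 0, so catch hand = L

Answer: L 6 L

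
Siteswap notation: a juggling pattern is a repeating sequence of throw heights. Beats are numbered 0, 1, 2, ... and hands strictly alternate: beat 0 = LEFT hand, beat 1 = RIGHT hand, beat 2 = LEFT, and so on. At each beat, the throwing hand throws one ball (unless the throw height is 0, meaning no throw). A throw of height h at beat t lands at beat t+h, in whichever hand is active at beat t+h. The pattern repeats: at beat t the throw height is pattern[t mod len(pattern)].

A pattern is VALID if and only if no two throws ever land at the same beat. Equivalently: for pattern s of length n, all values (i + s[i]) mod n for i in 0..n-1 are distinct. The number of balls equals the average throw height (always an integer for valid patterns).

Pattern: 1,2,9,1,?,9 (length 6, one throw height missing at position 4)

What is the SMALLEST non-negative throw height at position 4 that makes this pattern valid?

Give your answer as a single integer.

i=0: (0 + 1) mod 6 = 1
i=1: (1 + 2) mod 6 = 3
i=2: (2 + 9) mod 6 = 5
i=3: (3 + 1) mod 6 = 4
i=4: s[i]=? (unknown)
i=5: (5 + 9) mod 6 = 2
Known residues: [1, 2, 3, 4, 5]; need a permutation of 0..5, so missing residue r = 0
Need (4 + s) mod 6 = 0; smallest s = (0 - 4) mod 6 = 2

Answer: 2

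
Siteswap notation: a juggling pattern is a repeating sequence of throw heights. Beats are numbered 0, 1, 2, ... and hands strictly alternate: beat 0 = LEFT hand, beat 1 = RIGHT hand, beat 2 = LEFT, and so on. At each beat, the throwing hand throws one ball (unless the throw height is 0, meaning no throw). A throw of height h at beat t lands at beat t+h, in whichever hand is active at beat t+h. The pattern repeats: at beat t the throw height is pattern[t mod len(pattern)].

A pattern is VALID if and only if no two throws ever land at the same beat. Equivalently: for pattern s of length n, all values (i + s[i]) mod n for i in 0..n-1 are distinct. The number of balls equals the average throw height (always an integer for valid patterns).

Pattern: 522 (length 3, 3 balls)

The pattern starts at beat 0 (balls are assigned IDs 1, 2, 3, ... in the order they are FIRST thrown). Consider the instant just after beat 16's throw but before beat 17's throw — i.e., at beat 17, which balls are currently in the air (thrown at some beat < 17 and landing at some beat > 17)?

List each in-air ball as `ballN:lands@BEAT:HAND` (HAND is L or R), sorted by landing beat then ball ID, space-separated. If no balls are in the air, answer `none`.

Beat 0 (L): throw ball1 h=5 -> lands@5:R; in-air after throw: [b1@5:R]
Beat 1 (R): throw ball2 h=2 -> lands@3:R; in-air after throw: [b2@3:R b1@5:R]
Beat 2 (L): throw ball3 h=2 -> lands@4:L; in-air after throw: [b2@3:R b3@4:L b1@5:R]
Beat 3 (R): throw ball2 h=5 -> lands@8:L; in-air after throw: [b3@4:L b1@5:R b2@8:L]
Beat 4 (L): throw ball3 h=2 -> lands@6:L; in-air after throw: [b1@5:R b3@6:L b2@8:L]
Beat 5 (R): throw ball1 h=2 -> lands@7:R; in-air after throw: [b3@6:L b1@7:R b2@8:L]
Beat 6 (L): throw ball3 h=5 -> lands@11:R; in-air after throw: [b1@7:R b2@8:L b3@11:R]
Beat 7 (R): throw ball1 h=2 -> lands@9:R; in-air after throw: [b2@8:L b1@9:R b3@11:R]
Beat 8 (L): throw ball2 h=2 -> lands@10:L; in-air after throw: [b1@9:R b2@10:L b3@11:R]
Beat 9 (R): throw ball1 h=5 -> lands@14:L; in-air after throw: [b2@10:L b3@11:R b1@14:L]
Beat 10 (L): throw ball2 h=2 -> lands@12:L; in-air after throw: [b3@11:R b2@12:L b1@14:L]
Beat 11 (R): throw ball3 h=2 -> lands@13:R; in-air after throw: [b2@12:L b3@13:R b1@14:L]
Beat 12 (L): throw ball2 h=5 -> lands@17:R; in-air after throw: [b3@13:R b1@14:L b2@17:R]
Beat 13 (R): throw ball3 h=2 -> lands@15:R; in-air after throw: [b1@14:L b3@15:R b2@17:R]
Beat 14 (L): throw ball1 h=2 -> lands@16:L; in-air after throw: [b3@15:R b1@16:L b2@17:R]
Beat 15 (R): throw ball3 h=5 -> lands@20:L; in-air after throw: [b1@16:L b2@17:R b3@20:L]
Beat 16 (L): throw ball1 h=2 -> lands@18:L; in-air after throw: [b2@17:R b1@18:L b3@20:L]
Beat 17 (R): throw ball2 h=2 -> lands@19:R; in-air after throw: [b1@18:L b2@19:R b3@20:L]

Answer: ball1:lands@18:L ball3:lands@20:L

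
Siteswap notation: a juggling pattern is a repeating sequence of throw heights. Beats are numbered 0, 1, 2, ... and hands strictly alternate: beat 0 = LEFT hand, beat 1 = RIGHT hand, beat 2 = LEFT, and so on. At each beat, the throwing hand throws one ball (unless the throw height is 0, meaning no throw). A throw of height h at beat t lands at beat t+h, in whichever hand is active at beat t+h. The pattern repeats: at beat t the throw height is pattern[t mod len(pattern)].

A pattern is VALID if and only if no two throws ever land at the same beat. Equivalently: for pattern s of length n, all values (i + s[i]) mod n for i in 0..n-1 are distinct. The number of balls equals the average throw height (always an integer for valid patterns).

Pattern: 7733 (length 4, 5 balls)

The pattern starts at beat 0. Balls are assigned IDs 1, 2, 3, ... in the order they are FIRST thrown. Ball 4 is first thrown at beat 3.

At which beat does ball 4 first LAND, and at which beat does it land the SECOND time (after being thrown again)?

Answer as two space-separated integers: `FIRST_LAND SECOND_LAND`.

Answer: 6 9

Derivation:
Beat 0 (L): throw ball1 h=7 -> lands@7:R; in-air after throw: [b1@7:R]
Beat 1 (R): throw ball2 h=7 -> lands@8:L; in-air after throw: [b1@7:R b2@8:L]
Beat 2 (L): throw ball3 h=3 -> lands@5:R; in-air after throw: [b3@5:R b1@7:R b2@8:L]
Beat 3 (R): throw ball4 h=3 -> lands@6:L; in-air after throw: [b3@5:R b4@6:L b1@7:R b2@8:L]
Beat 4 (L): throw ball5 h=7 -> lands@11:R; in-air after throw: [b3@5:R b4@6:L b1@7:R b2@8:L b5@11:R]
Beat 5 (R): throw ball3 h=7 -> lands@12:L; in-air after throw: [b4@6:L b1@7:R b2@8:L b5@11:R b3@12:L]
Beat 6 (L): throw ball4 h=3 -> lands@9:R; in-air after throw: [b1@7:R b2@8:L b4@9:R b5@11:R b3@12:L]
Beat 7 (R): throw ball1 h=3 -> lands@10:L; in-air after throw: [b2@8:L b4@9:R b1@10:L b5@11:R b3@12:L]
Beat 8 (L): throw ball2 h=7 -> lands@15:R; in-air after throw: [b4@9:R b1@10:L b5@11:R b3@12:L b2@15:R]
Beat 9 (R): throw ball4 h=7 -> lands@16:L; in-air after throw: [b1@10:L b5@11:R b3@12:L b2@15:R b4@16:L]
Ball 4: thrown@3 h=3 -> first land @6; rethrown@6 h=3 -> second land @9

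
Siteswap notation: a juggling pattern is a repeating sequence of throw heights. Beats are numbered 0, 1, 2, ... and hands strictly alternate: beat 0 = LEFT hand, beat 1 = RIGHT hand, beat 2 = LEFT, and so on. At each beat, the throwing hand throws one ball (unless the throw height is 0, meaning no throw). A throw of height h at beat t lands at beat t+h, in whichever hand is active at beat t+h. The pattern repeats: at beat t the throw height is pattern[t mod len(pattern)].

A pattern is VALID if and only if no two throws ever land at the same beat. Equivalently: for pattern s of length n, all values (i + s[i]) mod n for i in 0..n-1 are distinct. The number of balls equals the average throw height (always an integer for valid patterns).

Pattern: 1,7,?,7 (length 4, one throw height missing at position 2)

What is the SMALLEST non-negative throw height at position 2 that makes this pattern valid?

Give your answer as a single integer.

i=0: (0 + 1) mod 4 = 1
i=1: (1 + 7) mod 4 = 0
i=2: s[i]=? (unknown)
i=3: (3 + 7) mod 4 = 2
Known residues: [0, 1, 2]; need a permutation of 0..3, so missing residue r = 3
Need (2 + s) mod 4 = 3; smallest s = (3 - 2) mod 4 = 1

Answer: 1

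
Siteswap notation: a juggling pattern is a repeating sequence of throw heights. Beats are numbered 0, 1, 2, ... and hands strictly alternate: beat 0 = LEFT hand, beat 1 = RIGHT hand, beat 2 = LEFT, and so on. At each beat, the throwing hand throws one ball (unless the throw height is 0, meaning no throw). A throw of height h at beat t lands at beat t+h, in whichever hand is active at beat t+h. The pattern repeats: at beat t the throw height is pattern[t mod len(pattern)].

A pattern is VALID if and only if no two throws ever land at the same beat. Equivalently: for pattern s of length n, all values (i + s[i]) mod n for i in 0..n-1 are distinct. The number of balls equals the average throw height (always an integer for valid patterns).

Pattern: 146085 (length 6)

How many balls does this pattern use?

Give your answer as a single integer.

Answer: 4

Derivation:
Pattern = [1, 4, 6, 0, 8, 5], length n = 6
  position 0: throw height = 1, running sum = 1
  position 1: throw height = 4, running sum = 5
  position 2: throw height = 6, running sum = 11
  position 3: throw height = 0, running sum = 11
  position 4: throw height = 8, running sum = 19
  position 5: throw height = 5, running sum = 24
Total sum = 24; balls = sum / n = 24 / 6 = 4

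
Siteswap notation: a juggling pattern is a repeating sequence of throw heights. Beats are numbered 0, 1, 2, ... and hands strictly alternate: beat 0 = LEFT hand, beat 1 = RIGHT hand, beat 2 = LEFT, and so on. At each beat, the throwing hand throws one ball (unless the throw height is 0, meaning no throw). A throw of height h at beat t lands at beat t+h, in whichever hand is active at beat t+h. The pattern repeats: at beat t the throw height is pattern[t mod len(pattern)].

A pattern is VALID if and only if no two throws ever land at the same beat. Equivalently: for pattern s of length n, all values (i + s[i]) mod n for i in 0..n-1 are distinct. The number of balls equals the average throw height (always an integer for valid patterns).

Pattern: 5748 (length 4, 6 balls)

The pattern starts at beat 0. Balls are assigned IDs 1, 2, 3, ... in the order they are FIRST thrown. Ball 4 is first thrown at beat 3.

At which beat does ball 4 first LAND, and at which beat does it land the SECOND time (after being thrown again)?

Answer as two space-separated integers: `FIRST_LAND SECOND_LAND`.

Answer: 11 19

Derivation:
Beat 0 (L): throw ball1 h=5 -> lands@5:R; in-air after throw: [b1@5:R]
Beat 1 (R): throw ball2 h=7 -> lands@8:L; in-air after throw: [b1@5:R b2@8:L]
Beat 2 (L): throw ball3 h=4 -> lands@6:L; in-air after throw: [b1@5:R b3@6:L b2@8:L]
Beat 3 (R): throw ball4 h=8 -> lands@11:R; in-air after throw: [b1@5:R b3@6:L b2@8:L b4@11:R]
Beat 4 (L): throw ball5 h=5 -> lands@9:R; in-air after throw: [b1@5:R b3@6:L b2@8:L b5@9:R b4@11:R]
Beat 5 (R): throw ball1 h=7 -> lands@12:L; in-air after throw: [b3@6:L b2@8:L b5@9:R b4@11:R b1@12:L]
Beat 6 (L): throw ball3 h=4 -> lands@10:L; in-air after throw: [b2@8:L b5@9:R b3@10:L b4@11:R b1@12:L]
Beat 7 (R): throw ball6 h=8 -> lands@15:R; in-air after throw: [b2@8:L b5@9:R b3@10:L b4@11:R b1@12:L b6@15:R]
Beat 8 (L): throw ball2 h=5 -> lands@13:R; in-air after throw: [b5@9:R b3@10:L b4@11:R b1@12:L b2@13:R b6@15:R]
Beat 9 (R): throw ball5 h=7 -> lands@16:L; in-air after throw: [b3@10:L b4@11:R b1@12:L b2@13:R b6@15:R b5@16:L]
Beat 10 (L): throw ball3 h=4 -> lands@14:L; in-air after throw: [b4@11:R b1@12:L b2@13:R b3@14:L b6@15:R b5@16:L]
Beat 11 (R): throw ball4 h=8 -> lands@19:R; in-air after throw: [b1@12:L b2@13:R b3@14:L b6@15:R b5@16:L b4@19:R]
Beat 12 (L): throw ball1 h=5 -> lands@17:R; in-air after throw: [b2@13:R b3@14:L b6@15:R b5@16:L b1@17:R b4@19:R]
Beat 13 (R): throw ball2 h=7 -> lands@20:L; in-air after throw: [b3@14:L b6@15:R b5@16:L b1@17:R b4@19:R b2@20:L]
Beat 14 (L): throw ball3 h=4 -> lands@18:L; in-air after throw: [b6@15:R b5@16:L b1@17:R b3@18:L b4@19:R b2@20:L]
Beat 15 (R): throw ball6 h=8 -> lands@23:R; in-air after throw: [b5@16:L b1@17:R b3@18:L b4@19:R b2@20:L b6@23:R]
Ball 4: thrown@3 h=8 -> first land @11; rethrown@11 h=8 -> second land @19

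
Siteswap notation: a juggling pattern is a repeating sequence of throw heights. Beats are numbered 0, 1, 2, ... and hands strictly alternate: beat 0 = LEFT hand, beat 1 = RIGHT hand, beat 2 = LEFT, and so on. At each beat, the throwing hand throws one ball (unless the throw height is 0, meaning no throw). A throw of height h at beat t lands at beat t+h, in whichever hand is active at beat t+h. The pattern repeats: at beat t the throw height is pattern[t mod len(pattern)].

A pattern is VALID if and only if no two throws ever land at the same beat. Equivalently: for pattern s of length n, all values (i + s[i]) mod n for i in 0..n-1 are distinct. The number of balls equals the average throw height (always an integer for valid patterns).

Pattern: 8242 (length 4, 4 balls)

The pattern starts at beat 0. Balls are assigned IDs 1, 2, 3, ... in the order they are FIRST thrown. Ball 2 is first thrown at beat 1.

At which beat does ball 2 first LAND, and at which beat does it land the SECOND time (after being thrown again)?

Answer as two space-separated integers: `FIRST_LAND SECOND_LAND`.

Beat 0 (L): throw ball1 h=8 -> lands@8:L; in-air after throw: [b1@8:L]
Beat 1 (R): throw ball2 h=2 -> lands@3:R; in-air after throw: [b2@3:R b1@8:L]
Beat 2 (L): throw ball3 h=4 -> lands@6:L; in-air after throw: [b2@3:R b3@6:L b1@8:L]
Beat 3 (R): throw ball2 h=2 -> lands@5:R; in-air after throw: [b2@5:R b3@6:L b1@8:L]
Beat 4 (L): throw ball4 h=8 -> lands@12:L; in-air after throw: [b2@5:R b3@6:L b1@8:L b4@12:L]
Beat 5 (R): throw ball2 h=2 -> lands@7:R; in-air after throw: [b3@6:L b2@7:R b1@8:L b4@12:L]
Ball 2: thrown@1 h=2 -> first land @3; rethrown@3 h=2 -> second land @5

Answer: 3 5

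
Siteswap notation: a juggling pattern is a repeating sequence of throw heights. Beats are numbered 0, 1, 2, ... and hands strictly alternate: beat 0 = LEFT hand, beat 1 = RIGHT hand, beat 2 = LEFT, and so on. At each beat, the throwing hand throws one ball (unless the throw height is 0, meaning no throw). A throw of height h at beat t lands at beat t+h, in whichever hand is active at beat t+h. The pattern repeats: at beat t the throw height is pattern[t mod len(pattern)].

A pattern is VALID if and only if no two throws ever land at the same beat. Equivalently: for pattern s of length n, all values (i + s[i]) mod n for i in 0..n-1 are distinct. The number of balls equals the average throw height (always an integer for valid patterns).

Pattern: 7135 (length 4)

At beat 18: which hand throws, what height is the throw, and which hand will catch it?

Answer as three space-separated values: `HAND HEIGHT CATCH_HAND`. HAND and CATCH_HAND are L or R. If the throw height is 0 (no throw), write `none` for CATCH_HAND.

Answer: L 3 R

Derivation:
Beat 18: 18 mod 2 = 0, so hand = L
Throw height = pattern[18 mod 4] = pattern[2] = 3
Lands at beat 18+3=21, 21 mod 2 = 1, so catch hand = R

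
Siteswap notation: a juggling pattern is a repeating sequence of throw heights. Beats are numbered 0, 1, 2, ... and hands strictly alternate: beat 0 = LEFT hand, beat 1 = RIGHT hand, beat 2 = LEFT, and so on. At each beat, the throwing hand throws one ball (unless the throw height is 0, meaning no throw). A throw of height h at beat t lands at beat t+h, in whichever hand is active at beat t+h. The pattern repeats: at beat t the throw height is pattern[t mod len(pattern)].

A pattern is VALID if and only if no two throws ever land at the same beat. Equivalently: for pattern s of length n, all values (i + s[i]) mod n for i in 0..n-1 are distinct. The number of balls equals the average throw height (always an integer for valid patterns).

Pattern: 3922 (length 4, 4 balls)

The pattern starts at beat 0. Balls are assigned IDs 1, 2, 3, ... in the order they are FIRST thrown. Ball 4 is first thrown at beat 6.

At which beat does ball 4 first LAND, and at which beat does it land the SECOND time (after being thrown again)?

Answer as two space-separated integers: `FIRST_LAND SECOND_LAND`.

Answer: 8 11

Derivation:
Beat 0 (L): throw ball1 h=3 -> lands@3:R; in-air after throw: [b1@3:R]
Beat 1 (R): throw ball2 h=9 -> lands@10:L; in-air after throw: [b1@3:R b2@10:L]
Beat 2 (L): throw ball3 h=2 -> lands@4:L; in-air after throw: [b1@3:R b3@4:L b2@10:L]
Beat 3 (R): throw ball1 h=2 -> lands@5:R; in-air after throw: [b3@4:L b1@5:R b2@10:L]
Beat 4 (L): throw ball3 h=3 -> lands@7:R; in-air after throw: [b1@5:R b3@7:R b2@10:L]
Beat 5 (R): throw ball1 h=9 -> lands@14:L; in-air after throw: [b3@7:R b2@10:L b1@14:L]
Beat 6 (L): throw ball4 h=2 -> lands@8:L; in-air after throw: [b3@7:R b4@8:L b2@10:L b1@14:L]
Beat 7 (R): throw ball3 h=2 -> lands@9:R; in-air after throw: [b4@8:L b3@9:R b2@10:L b1@14:L]
Beat 8 (L): throw ball4 h=3 -> lands@11:R; in-air after throw: [b3@9:R b2@10:L b4@11:R b1@14:L]
Beat 9 (R): throw ball3 h=9 -> lands@18:L; in-air after throw: [b2@10:L b4@11:R b1@14:L b3@18:L]
Beat 10 (L): throw ball2 h=2 -> lands@12:L; in-air after throw: [b4@11:R b2@12:L b1@14:L b3@18:L]
Beat 11 (R): throw ball4 h=2 -> lands@13:R; in-air after throw: [b2@12:L b4@13:R b1@14:L b3@18:L]
Ball 4: thrown@6 h=2 -> first land @8; rethrown@8 h=3 -> second land @11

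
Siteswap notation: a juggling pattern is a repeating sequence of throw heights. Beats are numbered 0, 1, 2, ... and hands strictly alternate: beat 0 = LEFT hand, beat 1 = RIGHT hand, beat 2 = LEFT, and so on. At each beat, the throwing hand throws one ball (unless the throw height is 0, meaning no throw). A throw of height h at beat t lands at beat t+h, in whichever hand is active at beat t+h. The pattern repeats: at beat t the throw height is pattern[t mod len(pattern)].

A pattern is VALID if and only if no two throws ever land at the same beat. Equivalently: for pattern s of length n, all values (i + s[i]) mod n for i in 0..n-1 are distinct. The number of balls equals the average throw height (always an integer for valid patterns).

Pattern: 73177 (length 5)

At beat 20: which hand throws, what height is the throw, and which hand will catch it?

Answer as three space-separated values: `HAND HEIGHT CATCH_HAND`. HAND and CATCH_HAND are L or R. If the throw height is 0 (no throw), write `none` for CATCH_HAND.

Beat 20: 20 mod 2 = 0, so hand = L
Throw height = pattern[20 mod 5] = pattern[0] = 7
Lands at beat 20+7=27, 27 mod 2 = 1, so catch hand = R

Answer: L 7 R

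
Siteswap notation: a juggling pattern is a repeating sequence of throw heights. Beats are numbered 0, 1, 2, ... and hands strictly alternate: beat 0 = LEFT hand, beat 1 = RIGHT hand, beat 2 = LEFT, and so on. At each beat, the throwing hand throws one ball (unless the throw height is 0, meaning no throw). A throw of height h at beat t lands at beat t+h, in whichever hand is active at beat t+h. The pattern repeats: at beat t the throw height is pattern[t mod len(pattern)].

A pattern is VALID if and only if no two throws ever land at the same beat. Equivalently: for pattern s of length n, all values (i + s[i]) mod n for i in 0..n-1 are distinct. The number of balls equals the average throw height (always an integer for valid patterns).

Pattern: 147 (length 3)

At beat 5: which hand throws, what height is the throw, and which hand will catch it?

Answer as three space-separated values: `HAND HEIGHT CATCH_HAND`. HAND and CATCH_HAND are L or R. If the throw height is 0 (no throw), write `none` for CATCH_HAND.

Answer: R 7 L

Derivation:
Beat 5: 5 mod 2 = 1, so hand = R
Throw height = pattern[5 mod 3] = pattern[2] = 7
Lands at beat 5+7=12, 12 mod 2 = 0, so catch hand = L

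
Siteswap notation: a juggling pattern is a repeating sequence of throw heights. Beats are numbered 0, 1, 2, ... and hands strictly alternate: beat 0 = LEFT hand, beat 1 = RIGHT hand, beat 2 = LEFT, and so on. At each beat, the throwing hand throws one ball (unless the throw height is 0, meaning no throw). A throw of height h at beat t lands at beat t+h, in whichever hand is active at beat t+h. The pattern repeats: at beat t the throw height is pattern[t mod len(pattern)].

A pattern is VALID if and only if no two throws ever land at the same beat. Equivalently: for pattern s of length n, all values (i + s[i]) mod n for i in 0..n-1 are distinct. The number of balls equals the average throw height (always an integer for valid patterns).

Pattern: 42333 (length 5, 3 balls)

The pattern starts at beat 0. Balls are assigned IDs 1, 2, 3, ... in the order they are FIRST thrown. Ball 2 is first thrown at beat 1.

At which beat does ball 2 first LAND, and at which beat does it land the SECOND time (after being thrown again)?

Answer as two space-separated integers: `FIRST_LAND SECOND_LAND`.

Answer: 3 6

Derivation:
Beat 0 (L): throw ball1 h=4 -> lands@4:L; in-air after throw: [b1@4:L]
Beat 1 (R): throw ball2 h=2 -> lands@3:R; in-air after throw: [b2@3:R b1@4:L]
Beat 2 (L): throw ball3 h=3 -> lands@5:R; in-air after throw: [b2@3:R b1@4:L b3@5:R]
Beat 3 (R): throw ball2 h=3 -> lands@6:L; in-air after throw: [b1@4:L b3@5:R b2@6:L]
Beat 4 (L): throw ball1 h=3 -> lands@7:R; in-air after throw: [b3@5:R b2@6:L b1@7:R]
Beat 5 (R): throw ball3 h=4 -> lands@9:R; in-air after throw: [b2@6:L b1@7:R b3@9:R]
Beat 6 (L): throw ball2 h=2 -> lands@8:L; in-air after throw: [b1@7:R b2@8:L b3@9:R]
Ball 2: thrown@1 h=2 -> first land @3; rethrown@3 h=3 -> second land @6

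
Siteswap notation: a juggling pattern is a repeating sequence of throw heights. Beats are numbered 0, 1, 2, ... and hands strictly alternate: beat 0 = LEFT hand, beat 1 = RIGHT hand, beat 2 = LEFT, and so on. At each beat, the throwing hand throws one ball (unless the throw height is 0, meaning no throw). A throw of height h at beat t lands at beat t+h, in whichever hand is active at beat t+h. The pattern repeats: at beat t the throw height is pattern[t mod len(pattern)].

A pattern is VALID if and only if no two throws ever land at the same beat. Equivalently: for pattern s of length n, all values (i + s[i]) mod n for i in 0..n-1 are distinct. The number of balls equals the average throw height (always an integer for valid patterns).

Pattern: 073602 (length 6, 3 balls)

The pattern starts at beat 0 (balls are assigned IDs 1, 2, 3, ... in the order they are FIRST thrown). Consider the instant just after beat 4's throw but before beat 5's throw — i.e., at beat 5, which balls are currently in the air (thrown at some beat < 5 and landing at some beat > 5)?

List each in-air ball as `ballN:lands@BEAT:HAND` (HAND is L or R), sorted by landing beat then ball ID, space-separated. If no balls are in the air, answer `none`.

Beat 1 (R): throw ball1 h=7 -> lands@8:L; in-air after throw: [b1@8:L]
Beat 2 (L): throw ball2 h=3 -> lands@5:R; in-air after throw: [b2@5:R b1@8:L]
Beat 3 (R): throw ball3 h=6 -> lands@9:R; in-air after throw: [b2@5:R b1@8:L b3@9:R]
Beat 5 (R): throw ball2 h=2 -> lands@7:R; in-air after throw: [b2@7:R b1@8:L b3@9:R]

Answer: ball1:lands@8:L ball3:lands@9:R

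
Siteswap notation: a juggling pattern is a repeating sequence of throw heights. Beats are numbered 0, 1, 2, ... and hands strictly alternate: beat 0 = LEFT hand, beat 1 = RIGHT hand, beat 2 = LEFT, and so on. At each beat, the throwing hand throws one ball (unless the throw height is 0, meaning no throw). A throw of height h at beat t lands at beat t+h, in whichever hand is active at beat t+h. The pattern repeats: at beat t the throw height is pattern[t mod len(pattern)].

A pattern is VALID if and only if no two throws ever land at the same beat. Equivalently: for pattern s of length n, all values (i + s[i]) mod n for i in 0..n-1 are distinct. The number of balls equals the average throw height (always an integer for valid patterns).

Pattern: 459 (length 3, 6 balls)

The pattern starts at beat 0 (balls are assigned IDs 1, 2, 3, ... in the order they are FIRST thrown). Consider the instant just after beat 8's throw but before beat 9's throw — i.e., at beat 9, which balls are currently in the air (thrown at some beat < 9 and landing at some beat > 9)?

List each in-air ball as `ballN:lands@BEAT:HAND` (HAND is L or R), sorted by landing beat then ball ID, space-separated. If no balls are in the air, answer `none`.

Beat 0 (L): throw ball1 h=4 -> lands@4:L; in-air after throw: [b1@4:L]
Beat 1 (R): throw ball2 h=5 -> lands@6:L; in-air after throw: [b1@4:L b2@6:L]
Beat 2 (L): throw ball3 h=9 -> lands@11:R; in-air after throw: [b1@4:L b2@6:L b3@11:R]
Beat 3 (R): throw ball4 h=4 -> lands@7:R; in-air after throw: [b1@4:L b2@6:L b4@7:R b3@11:R]
Beat 4 (L): throw ball1 h=5 -> lands@9:R; in-air after throw: [b2@6:L b4@7:R b1@9:R b3@11:R]
Beat 5 (R): throw ball5 h=9 -> lands@14:L; in-air after throw: [b2@6:L b4@7:R b1@9:R b3@11:R b5@14:L]
Beat 6 (L): throw ball2 h=4 -> lands@10:L; in-air after throw: [b4@7:R b1@9:R b2@10:L b3@11:R b5@14:L]
Beat 7 (R): throw ball4 h=5 -> lands@12:L; in-air after throw: [b1@9:R b2@10:L b3@11:R b4@12:L b5@14:L]
Beat 8 (L): throw ball6 h=9 -> lands@17:R; in-air after throw: [b1@9:R b2@10:L b3@11:R b4@12:L b5@14:L b6@17:R]
Beat 9 (R): throw ball1 h=4 -> lands@13:R; in-air after throw: [b2@10:L b3@11:R b4@12:L b1@13:R b5@14:L b6@17:R]

Answer: ball2:lands@10:L ball3:lands@11:R ball4:lands@12:L ball5:lands@14:L ball6:lands@17:R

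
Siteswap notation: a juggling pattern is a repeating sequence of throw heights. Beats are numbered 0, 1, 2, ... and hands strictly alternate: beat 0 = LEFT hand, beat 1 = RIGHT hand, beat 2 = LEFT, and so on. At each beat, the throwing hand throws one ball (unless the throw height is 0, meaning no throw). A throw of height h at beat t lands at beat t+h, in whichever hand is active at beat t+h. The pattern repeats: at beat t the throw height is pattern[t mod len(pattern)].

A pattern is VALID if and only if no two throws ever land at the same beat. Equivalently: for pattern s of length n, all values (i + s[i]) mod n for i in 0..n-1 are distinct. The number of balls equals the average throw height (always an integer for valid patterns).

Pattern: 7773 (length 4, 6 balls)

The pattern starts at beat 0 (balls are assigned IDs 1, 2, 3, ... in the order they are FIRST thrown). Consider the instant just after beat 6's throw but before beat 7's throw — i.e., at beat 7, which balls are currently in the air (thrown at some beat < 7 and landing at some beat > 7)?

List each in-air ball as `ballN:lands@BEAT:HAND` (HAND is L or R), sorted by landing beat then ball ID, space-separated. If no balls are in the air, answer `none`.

Answer: ball2:lands@8:L ball3:lands@9:R ball5:lands@11:R ball6:lands@12:L ball4:lands@13:R

Derivation:
Beat 0 (L): throw ball1 h=7 -> lands@7:R; in-air after throw: [b1@7:R]
Beat 1 (R): throw ball2 h=7 -> lands@8:L; in-air after throw: [b1@7:R b2@8:L]
Beat 2 (L): throw ball3 h=7 -> lands@9:R; in-air after throw: [b1@7:R b2@8:L b3@9:R]
Beat 3 (R): throw ball4 h=3 -> lands@6:L; in-air after throw: [b4@6:L b1@7:R b2@8:L b3@9:R]
Beat 4 (L): throw ball5 h=7 -> lands@11:R; in-air after throw: [b4@6:L b1@7:R b2@8:L b3@9:R b5@11:R]
Beat 5 (R): throw ball6 h=7 -> lands@12:L; in-air after throw: [b4@6:L b1@7:R b2@8:L b3@9:R b5@11:R b6@12:L]
Beat 6 (L): throw ball4 h=7 -> lands@13:R; in-air after throw: [b1@7:R b2@8:L b3@9:R b5@11:R b6@12:L b4@13:R]
Beat 7 (R): throw ball1 h=3 -> lands@10:L; in-air after throw: [b2@8:L b3@9:R b1@10:L b5@11:R b6@12:L b4@13:R]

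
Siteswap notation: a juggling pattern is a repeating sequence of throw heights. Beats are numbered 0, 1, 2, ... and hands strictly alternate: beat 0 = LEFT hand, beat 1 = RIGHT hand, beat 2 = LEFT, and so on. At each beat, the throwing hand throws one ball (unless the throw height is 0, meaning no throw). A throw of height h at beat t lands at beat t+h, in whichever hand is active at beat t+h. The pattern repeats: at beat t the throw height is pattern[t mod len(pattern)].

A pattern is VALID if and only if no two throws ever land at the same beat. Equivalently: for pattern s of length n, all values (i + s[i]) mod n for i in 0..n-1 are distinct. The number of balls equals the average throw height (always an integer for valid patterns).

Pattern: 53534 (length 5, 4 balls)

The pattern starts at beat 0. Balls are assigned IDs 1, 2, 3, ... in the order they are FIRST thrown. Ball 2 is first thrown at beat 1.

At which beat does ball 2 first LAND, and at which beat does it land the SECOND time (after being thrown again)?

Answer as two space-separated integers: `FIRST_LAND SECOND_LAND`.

Answer: 4 8

Derivation:
Beat 0 (L): throw ball1 h=5 -> lands@5:R; in-air after throw: [b1@5:R]
Beat 1 (R): throw ball2 h=3 -> lands@4:L; in-air after throw: [b2@4:L b1@5:R]
Beat 2 (L): throw ball3 h=5 -> lands@7:R; in-air after throw: [b2@4:L b1@5:R b3@7:R]
Beat 3 (R): throw ball4 h=3 -> lands@6:L; in-air after throw: [b2@4:L b1@5:R b4@6:L b3@7:R]
Beat 4 (L): throw ball2 h=4 -> lands@8:L; in-air after throw: [b1@5:R b4@6:L b3@7:R b2@8:L]
Beat 5 (R): throw ball1 h=5 -> lands@10:L; in-air after throw: [b4@6:L b3@7:R b2@8:L b1@10:L]
Beat 6 (L): throw ball4 h=3 -> lands@9:R; in-air after throw: [b3@7:R b2@8:L b4@9:R b1@10:L]
Beat 7 (R): throw ball3 h=5 -> lands@12:L; in-air after throw: [b2@8:L b4@9:R b1@10:L b3@12:L]
Beat 8 (L): throw ball2 h=3 -> lands@11:R; in-air after throw: [b4@9:R b1@10:L b2@11:R b3@12:L]
Ball 2: thrown@1 h=3 -> first land @4; rethrown@4 h=4 -> second land @8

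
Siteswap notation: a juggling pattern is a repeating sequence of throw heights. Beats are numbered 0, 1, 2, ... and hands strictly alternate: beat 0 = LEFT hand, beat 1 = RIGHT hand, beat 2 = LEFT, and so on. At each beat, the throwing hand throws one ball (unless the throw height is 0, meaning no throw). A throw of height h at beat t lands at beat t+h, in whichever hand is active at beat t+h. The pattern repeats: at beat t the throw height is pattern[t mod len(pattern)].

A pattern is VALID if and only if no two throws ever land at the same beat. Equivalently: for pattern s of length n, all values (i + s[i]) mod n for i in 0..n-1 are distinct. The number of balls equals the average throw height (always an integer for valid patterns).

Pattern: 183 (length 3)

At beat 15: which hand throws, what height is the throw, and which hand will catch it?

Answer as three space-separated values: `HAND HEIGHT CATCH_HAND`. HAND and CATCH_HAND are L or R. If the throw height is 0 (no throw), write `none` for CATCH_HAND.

Answer: R 1 L

Derivation:
Beat 15: 15 mod 2 = 1, so hand = R
Throw height = pattern[15 mod 3] = pattern[0] = 1
Lands at beat 15+1=16, 16 mod 2 = 0, so catch hand = L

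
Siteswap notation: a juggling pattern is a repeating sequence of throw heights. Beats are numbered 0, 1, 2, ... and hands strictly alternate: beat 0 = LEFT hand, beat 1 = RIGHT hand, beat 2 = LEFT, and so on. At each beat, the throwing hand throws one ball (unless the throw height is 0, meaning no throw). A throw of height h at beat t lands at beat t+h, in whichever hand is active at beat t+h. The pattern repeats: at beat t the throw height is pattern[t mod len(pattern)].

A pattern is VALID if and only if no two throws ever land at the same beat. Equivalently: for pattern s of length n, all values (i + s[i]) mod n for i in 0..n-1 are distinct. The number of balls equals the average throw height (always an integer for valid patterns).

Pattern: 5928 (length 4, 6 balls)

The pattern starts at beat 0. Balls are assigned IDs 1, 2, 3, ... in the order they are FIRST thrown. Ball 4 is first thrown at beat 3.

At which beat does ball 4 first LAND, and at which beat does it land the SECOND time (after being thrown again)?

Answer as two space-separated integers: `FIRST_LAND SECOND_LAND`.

Beat 0 (L): throw ball1 h=5 -> lands@5:R; in-air after throw: [b1@5:R]
Beat 1 (R): throw ball2 h=9 -> lands@10:L; in-air after throw: [b1@5:R b2@10:L]
Beat 2 (L): throw ball3 h=2 -> lands@4:L; in-air after throw: [b3@4:L b1@5:R b2@10:L]
Beat 3 (R): throw ball4 h=8 -> lands@11:R; in-air after throw: [b3@4:L b1@5:R b2@10:L b4@11:R]
Beat 4 (L): throw ball3 h=5 -> lands@9:R; in-air after throw: [b1@5:R b3@9:R b2@10:L b4@11:R]
Beat 5 (R): throw ball1 h=9 -> lands@14:L; in-air after throw: [b3@9:R b2@10:L b4@11:R b1@14:L]
Beat 6 (L): throw ball5 h=2 -> lands@8:L; in-air after throw: [b5@8:L b3@9:R b2@10:L b4@11:R b1@14:L]
Beat 7 (R): throw ball6 h=8 -> lands@15:R; in-air after throw: [b5@8:L b3@9:R b2@10:L b4@11:R b1@14:L b6@15:R]
Beat 8 (L): throw ball5 h=5 -> lands@13:R; in-air after throw: [b3@9:R b2@10:L b4@11:R b5@13:R b1@14:L b6@15:R]
Beat 9 (R): throw ball3 h=9 -> lands@18:L; in-air after throw: [b2@10:L b4@11:R b5@13:R b1@14:L b6@15:R b3@18:L]
Beat 10 (L): throw ball2 h=2 -> lands@12:L; in-air after throw: [b4@11:R b2@12:L b5@13:R b1@14:L b6@15:R b3@18:L]
Beat 11 (R): throw ball4 h=8 -> lands@19:R; in-air after throw: [b2@12:L b5@13:R b1@14:L b6@15:R b3@18:L b4@19:R]
Beat 12 (L): throw ball2 h=5 -> lands@17:R; in-air after throw: [b5@13:R b1@14:L b6@15:R b2@17:R b3@18:L b4@19:R]
Beat 13 (R): throw ball5 h=9 -> lands@22:L; in-air after throw: [b1@14:L b6@15:R b2@17:R b3@18:L b4@19:R b5@22:L]
Beat 14 (L): throw ball1 h=2 -> lands@16:L; in-air after throw: [b6@15:R b1@16:L b2@17:R b3@18:L b4@19:R b5@22:L]
Beat 15 (R): throw ball6 h=8 -> lands@23:R; in-air after throw: [b1@16:L b2@17:R b3@18:L b4@19:R b5@22:L b6@23:R]
Beat 16 (L): throw ball1 h=5 -> lands@21:R; in-air after throw: [b2@17:R b3@18:L b4@19:R b1@21:R b5@22:L b6@23:R]
Beat 17 (R): throw ball2 h=9 -> lands@26:L; in-air after throw: [b3@18:L b4@19:R b1@21:R b5@22:L b6@23:R b2@26:L]
Beat 18 (L): throw ball3 h=2 -> lands@20:L; in-air after throw: [b4@19:R b3@20:L b1@21:R b5@22:L b6@23:R b2@26:L]
Beat 19 (R): throw ball4 h=8 -> lands@27:R; in-air after throw: [b3@20:L b1@21:R b5@22:L b6@23:R b2@26:L b4@27:R]
Ball 4: thrown@3 h=8 -> first land @11; rethrown@11 h=8 -> second land @19

Answer: 11 19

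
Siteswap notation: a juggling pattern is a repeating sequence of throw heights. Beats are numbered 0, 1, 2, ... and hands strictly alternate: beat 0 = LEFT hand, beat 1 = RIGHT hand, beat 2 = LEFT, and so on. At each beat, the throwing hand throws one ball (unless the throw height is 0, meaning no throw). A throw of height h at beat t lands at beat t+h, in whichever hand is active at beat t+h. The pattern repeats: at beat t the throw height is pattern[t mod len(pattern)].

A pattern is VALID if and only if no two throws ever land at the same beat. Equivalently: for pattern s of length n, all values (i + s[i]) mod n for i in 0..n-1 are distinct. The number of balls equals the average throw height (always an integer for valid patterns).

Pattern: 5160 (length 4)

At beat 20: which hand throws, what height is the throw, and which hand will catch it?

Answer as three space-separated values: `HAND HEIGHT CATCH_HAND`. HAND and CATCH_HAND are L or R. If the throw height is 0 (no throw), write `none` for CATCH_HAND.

Beat 20: 20 mod 2 = 0, so hand = L
Throw height = pattern[20 mod 4] = pattern[0] = 5
Lands at beat 20+5=25, 25 mod 2 = 1, so catch hand = R

Answer: L 5 R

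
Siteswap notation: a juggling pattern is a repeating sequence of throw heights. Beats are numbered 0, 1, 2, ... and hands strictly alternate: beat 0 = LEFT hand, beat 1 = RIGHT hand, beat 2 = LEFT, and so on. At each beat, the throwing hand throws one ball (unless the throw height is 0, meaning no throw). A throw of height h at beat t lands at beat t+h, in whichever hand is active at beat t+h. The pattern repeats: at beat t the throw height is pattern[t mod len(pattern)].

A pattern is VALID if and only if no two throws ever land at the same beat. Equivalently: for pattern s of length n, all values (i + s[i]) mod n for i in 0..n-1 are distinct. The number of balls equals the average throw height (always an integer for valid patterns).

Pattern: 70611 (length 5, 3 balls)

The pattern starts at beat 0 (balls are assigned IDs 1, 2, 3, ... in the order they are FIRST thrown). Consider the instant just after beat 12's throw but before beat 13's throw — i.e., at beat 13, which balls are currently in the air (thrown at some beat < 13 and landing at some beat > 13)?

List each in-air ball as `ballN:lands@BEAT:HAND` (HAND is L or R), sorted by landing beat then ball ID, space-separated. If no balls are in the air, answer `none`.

Beat 0 (L): throw ball1 h=7 -> lands@7:R; in-air after throw: [b1@7:R]
Beat 2 (L): throw ball2 h=6 -> lands@8:L; in-air after throw: [b1@7:R b2@8:L]
Beat 3 (R): throw ball3 h=1 -> lands@4:L; in-air after throw: [b3@4:L b1@7:R b2@8:L]
Beat 4 (L): throw ball3 h=1 -> lands@5:R; in-air after throw: [b3@5:R b1@7:R b2@8:L]
Beat 5 (R): throw ball3 h=7 -> lands@12:L; in-air after throw: [b1@7:R b2@8:L b3@12:L]
Beat 7 (R): throw ball1 h=6 -> lands@13:R; in-air after throw: [b2@8:L b3@12:L b1@13:R]
Beat 8 (L): throw ball2 h=1 -> lands@9:R; in-air after throw: [b2@9:R b3@12:L b1@13:R]
Beat 9 (R): throw ball2 h=1 -> lands@10:L; in-air after throw: [b2@10:L b3@12:L b1@13:R]
Beat 10 (L): throw ball2 h=7 -> lands@17:R; in-air after throw: [b3@12:L b1@13:R b2@17:R]
Beat 12 (L): throw ball3 h=6 -> lands@18:L; in-air after throw: [b1@13:R b2@17:R b3@18:L]
Beat 13 (R): throw ball1 h=1 -> lands@14:L; in-air after throw: [b1@14:L b2@17:R b3@18:L]

Answer: ball2:lands@17:R ball3:lands@18:L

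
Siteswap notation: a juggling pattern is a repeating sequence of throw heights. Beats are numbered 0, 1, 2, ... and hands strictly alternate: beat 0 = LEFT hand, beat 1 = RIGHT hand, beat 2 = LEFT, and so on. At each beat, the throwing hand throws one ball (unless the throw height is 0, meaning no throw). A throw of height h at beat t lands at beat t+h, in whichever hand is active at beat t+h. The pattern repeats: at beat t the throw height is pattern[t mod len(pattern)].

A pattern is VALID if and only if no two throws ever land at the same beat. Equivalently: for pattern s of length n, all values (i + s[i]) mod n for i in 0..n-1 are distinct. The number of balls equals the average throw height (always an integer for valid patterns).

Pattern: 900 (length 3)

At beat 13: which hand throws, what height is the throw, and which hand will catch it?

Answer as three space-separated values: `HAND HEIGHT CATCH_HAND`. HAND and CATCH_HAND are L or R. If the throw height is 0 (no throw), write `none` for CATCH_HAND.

Beat 13: 13 mod 2 = 1, so hand = R
Throw height = pattern[13 mod 3] = pattern[1] = 0

Answer: R 0 none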